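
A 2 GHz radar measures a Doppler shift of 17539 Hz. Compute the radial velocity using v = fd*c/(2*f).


v = 17539 * 3e8 / (2 * 2000000000.0) = 1315.4 m/s

1315.4 m/s


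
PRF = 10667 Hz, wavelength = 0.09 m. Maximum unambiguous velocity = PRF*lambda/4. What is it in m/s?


V_ua = 10667 * 0.09 / 4 = 240.0 m/s

240.0 m/s


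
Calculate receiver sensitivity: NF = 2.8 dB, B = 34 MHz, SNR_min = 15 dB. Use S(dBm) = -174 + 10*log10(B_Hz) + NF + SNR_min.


10*log10(34000000.0) = 75.31
S = -174 + 75.31 + 2.8 + 15 = -80.9 dBm

-80.9 dBm


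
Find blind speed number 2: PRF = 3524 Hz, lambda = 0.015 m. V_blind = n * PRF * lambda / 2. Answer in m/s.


V_blind = 2 * 3524 * 0.015 / 2 = 52.9 m/s

52.9 m/s


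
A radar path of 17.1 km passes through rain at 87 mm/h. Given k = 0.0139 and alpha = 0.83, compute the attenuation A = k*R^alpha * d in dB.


gamma = 0.0139 * 87^0.83 = 0.565999 dB/km
A = 0.565999 * 17.1 = 9.68 dB

9.68 dB


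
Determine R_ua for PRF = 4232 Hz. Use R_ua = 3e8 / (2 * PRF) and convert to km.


R_ua = 3e8 / (2 * 4232) = 35444.2 m = 35.4 km

35.4 km


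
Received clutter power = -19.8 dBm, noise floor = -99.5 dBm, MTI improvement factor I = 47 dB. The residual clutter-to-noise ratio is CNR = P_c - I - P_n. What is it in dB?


CNR = -19.8 - 47 - (-99.5) = 32.7 dB

32.7 dB


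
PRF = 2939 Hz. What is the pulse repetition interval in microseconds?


PRI = 1/2939 = 0.0003402518 s = 340.3 us

340.3 us


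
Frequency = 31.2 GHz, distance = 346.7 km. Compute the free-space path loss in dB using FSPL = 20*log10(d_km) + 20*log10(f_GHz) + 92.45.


20*log10(346.7) = 50.8
20*log10(31.2) = 29.88
FSPL = 173.1 dB

173.1 dB


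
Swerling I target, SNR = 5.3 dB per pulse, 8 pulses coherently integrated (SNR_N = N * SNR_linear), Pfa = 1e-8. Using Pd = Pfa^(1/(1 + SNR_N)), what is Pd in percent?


SNR_lin = 10^(5.3/10) = 3.38844
SNR_N = 8 * 3.38844 = 27.10752
1/(1 + SNR_N) = 1/28.10752 = 0.0355777
Pd = (1e-8)^0.0355777 = 0.51925
Pd = 51.9%

51.9%


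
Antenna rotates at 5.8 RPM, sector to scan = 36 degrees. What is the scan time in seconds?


t = 36 / (5.8 * 360) * 60 = 1.03 s

1.03 s


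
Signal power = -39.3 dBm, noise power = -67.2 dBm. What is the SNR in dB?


SNR = -39.3 - (-67.2) = 27.9 dB

27.9 dB


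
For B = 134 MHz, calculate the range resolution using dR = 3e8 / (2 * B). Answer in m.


dR = 3e8 / (2 * 134000000.0) = 1.12 m

1.12 m


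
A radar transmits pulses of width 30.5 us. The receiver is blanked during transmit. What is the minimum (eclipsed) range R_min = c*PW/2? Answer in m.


R_min = 3e8 * 30.5e-6 / 2 = 4575.0 m

4575.0 m


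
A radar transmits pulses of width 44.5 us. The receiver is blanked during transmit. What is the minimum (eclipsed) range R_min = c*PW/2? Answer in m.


R_min = 3e8 * 44.5e-6 / 2 = 6675.0 m

6675.0 m


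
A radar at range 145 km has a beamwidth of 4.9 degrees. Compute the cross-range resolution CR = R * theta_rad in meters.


BW_rad = 0.085521133
CR = 145000 * 0.085521133 = 12400.6 m

12400.6 m


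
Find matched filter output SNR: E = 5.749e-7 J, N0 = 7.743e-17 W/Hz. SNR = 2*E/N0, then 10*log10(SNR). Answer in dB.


SNR_lin = 2 * 5.749e-7 / 7.743e-17 = 1.485e10
SNR_dB = 10*log10(1.485e10) = 101.7 dB

101.7 dB


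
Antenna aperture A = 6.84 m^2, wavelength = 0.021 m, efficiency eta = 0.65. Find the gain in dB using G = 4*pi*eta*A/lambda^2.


G_linear = 4*pi*0.65*6.84/0.021^2 = 126689.53
G_dB = 10*log10(126689.53) = 51.0 dB

51.0 dB


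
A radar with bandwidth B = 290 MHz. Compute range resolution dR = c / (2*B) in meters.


dR = 3e8 / (2 * 290000000.0) = 0.52 m

0.52 m


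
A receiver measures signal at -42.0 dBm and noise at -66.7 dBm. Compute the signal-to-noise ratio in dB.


SNR = -42.0 - (-66.7) = 24.7 dB

24.7 dB


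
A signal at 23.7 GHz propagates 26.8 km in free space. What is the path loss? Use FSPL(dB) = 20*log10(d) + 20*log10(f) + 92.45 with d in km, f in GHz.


20*log10(26.8) = 28.56
20*log10(23.7) = 27.49
FSPL = 148.5 dB

148.5 dB


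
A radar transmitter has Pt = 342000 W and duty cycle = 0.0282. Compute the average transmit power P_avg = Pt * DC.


P_avg = 342000 * 0.0282 = 9644.4 W

9644.4 W


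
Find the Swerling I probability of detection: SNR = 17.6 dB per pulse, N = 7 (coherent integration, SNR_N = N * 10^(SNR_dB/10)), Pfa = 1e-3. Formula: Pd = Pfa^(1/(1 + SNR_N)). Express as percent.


SNR_lin = 10^(17.6/10) = 57.54399
SNR_N = 7 * 57.54399 = 402.80793
1/(1 + SNR_N) = 1/403.80793 = 0.0024764
Pd = (1e-3)^0.0024764 = 0.98304
Pd = 98.3%

98.3%


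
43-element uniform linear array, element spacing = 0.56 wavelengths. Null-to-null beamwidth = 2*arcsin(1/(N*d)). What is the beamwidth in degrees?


1/(N*d) = 1/(43*0.56) = 0.041528
BW = 2*arcsin(0.041528) = 4.8 degrees

4.8 degrees


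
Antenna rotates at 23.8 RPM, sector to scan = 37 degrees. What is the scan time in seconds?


t = 37 / (23.8 * 360) * 60 = 0.26 s

0.26 s


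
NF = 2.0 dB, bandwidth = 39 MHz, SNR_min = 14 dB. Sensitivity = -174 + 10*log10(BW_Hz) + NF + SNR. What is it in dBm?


10*log10(39000000.0) = 75.91
S = -174 + 75.91 + 2.0 + 14 = -82.1 dBm

-82.1 dBm


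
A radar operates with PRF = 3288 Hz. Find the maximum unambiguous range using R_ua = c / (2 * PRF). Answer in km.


R_ua = 3e8 / (2 * 3288) = 45620.4 m = 45.6 km

45.6 km


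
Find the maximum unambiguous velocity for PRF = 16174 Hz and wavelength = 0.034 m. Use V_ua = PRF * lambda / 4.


V_ua = 16174 * 0.034 / 4 = 137.5 m/s

137.5 m/s


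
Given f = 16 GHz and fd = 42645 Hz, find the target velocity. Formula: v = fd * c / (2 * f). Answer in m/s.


v = 42645 * 3e8 / (2 * 16000000000.0) = 399.8 m/s

399.8 m/s


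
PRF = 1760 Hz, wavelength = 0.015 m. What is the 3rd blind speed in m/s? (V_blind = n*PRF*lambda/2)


V_blind = 3 * 1760 * 0.015 / 2 = 39.6 m/s

39.6 m/s


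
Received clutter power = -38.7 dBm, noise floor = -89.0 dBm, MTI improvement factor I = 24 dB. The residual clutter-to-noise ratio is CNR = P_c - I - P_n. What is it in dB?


CNR = -38.7 - 24 - (-89.0) = 26.3 dB

26.3 dB


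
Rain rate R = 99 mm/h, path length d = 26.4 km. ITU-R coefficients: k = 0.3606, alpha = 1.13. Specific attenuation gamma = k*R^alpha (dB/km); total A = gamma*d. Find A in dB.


gamma = 0.3606 * 99^1.13 = 64.877408 dB/km
A = 64.877408 * 26.4 = 1712.76 dB

1712.76 dB


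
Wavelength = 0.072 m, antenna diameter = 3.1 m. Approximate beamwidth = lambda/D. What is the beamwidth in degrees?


BW_rad = 0.072 / 3.1 = 0.023226
BW_deg = 1.33 degrees

1.33 degrees


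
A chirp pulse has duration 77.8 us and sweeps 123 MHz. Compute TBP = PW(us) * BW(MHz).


TBP = 77.8 * 123 = 9569.4

9569.4


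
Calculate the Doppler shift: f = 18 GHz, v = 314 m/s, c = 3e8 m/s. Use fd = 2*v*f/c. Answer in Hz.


fd = 2 * 314 * 18000000000.0 / 3e8 = 37680.0 Hz

37680.0 Hz


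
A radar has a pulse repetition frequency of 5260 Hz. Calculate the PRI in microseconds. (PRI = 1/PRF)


PRI = 1/5260 = 0.0001901141 s = 190.1 us

190.1 us


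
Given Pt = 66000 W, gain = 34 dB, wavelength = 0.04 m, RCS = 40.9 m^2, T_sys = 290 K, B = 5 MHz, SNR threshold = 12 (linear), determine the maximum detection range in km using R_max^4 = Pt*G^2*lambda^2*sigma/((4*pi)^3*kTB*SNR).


G_lin = 10^(34/10) = 2511.886432
R^4 = 66000 * 2511.886432^2 * 0.04^2 * 40.9 / ((4*pi)^3 * 1.38e-23 * 290 * 5000000.0 * 12)
R^4 = 5.71912e19 m^4
R_max = (5.71912e19)^(1/4) = 86962.6 m = 87.0 km

87.0 km


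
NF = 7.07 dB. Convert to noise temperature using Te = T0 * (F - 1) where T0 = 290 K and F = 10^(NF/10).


NF_lin = 10^(7.07/10) = 5.093309
Te = 290 * (5.093309 - 1) = 1187.1 K

1187.1 K


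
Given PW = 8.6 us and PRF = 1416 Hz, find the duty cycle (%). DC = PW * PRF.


DC = 8.6e-6 * 1416 * 100 = 1.22%

1.22%


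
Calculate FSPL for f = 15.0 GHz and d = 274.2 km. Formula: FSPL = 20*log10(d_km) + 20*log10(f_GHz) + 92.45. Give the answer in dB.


20*log10(274.2) = 48.76
20*log10(15.0) = 23.52
FSPL = 164.7 dB

164.7 dB


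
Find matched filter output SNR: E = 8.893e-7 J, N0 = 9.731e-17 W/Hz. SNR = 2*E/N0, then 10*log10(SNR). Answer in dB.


SNR_lin = 2 * 8.893e-7 / 9.731e-17 = 1.828e10
SNR_dB = 10*log10(1.828e10) = 102.6 dB

102.6 dB


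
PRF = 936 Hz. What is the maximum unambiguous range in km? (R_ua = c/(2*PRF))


R_ua = 3e8 / (2 * 936) = 160256.4 m = 160.3 km

160.3 km


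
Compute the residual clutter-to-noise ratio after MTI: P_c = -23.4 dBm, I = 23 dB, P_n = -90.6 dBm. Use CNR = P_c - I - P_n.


CNR = -23.4 - 23 - (-90.6) = 44.2 dB

44.2 dB


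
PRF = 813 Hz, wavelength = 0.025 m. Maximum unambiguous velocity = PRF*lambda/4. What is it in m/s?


V_ua = 813 * 0.025 / 4 = 5.1 m/s

5.1 m/s


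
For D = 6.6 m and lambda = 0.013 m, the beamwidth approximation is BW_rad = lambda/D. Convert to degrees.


BW_rad = 0.013 / 6.6 = 0.00197
BW_deg = 0.11 degrees

0.11 degrees


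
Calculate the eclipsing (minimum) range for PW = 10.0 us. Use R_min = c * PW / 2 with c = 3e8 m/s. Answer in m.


R_min = 3e8 * 10.0e-6 / 2 = 1500.0 m

1500.0 m


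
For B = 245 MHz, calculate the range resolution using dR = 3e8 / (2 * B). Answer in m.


dR = 3e8 / (2 * 245000000.0) = 0.61 m

0.61 m


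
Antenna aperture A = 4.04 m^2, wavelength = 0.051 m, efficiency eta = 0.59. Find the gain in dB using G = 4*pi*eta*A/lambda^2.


G_linear = 4*pi*0.59*4.04/0.051^2 = 11516.03
G_dB = 10*log10(11516.03) = 40.6 dB

40.6 dB


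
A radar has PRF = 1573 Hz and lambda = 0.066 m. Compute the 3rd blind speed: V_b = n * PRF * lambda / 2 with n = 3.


V_blind = 3 * 1573 * 0.066 / 2 = 155.7 m/s

155.7 m/s


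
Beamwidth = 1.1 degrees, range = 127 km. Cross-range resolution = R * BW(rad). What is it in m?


BW_rad = 0.019198622
CR = 127000 * 0.019198622 = 2438.2 m

2438.2 m


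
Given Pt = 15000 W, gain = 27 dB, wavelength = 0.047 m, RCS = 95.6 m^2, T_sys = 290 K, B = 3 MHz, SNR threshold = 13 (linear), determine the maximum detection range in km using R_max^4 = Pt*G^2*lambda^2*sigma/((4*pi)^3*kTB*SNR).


G_lin = 10^(27/10) = 501.187234
R^4 = 15000 * 501.187234^2 * 0.047^2 * 95.6 / ((4*pi)^3 * 1.38e-23 * 290 * 3000000.0 * 13)
R^4 = 2.56906e18 m^4
R_max = (2.56906e18)^(1/4) = 40035.3 m = 40.0 km

40.0 km


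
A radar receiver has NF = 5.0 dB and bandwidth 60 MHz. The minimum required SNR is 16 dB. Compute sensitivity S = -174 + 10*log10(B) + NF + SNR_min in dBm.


10*log10(60000000.0) = 77.78
S = -174 + 77.78 + 5.0 + 16 = -75.2 dBm

-75.2 dBm


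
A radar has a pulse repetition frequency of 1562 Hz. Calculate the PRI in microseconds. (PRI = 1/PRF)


PRI = 1/1562 = 0.0006402049 s = 640.2 us

640.2 us


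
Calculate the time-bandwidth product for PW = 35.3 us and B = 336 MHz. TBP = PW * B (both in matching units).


TBP = 35.3 * 336 = 11860.8

11860.8


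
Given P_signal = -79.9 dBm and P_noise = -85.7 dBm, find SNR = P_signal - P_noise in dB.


SNR = -79.9 - (-85.7) = 5.8 dB

5.8 dB


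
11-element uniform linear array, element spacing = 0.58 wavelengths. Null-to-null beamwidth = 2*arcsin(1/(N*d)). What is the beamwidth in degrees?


1/(N*d) = 1/(11*0.58) = 0.15674
BW = 2*arcsin(0.15674) = 18.0 degrees

18.0 degrees


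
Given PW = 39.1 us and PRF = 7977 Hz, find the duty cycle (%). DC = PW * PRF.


DC = 39.1e-6 * 7977 * 100 = 31.19%

31.19%


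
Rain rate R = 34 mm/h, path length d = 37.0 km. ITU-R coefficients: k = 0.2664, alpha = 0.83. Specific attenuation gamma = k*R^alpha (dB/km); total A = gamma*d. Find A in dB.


gamma = 0.2664 * 34^0.83 = 4.973495 dB/km
A = 4.973495 * 37.0 = 184.02 dB

184.02 dB


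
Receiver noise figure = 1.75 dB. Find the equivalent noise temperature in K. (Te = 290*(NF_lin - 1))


NF_lin = 10^(1.75/10) = 1.496236
Te = 290 * (1.496236 - 1) = 143.9 K

143.9 K


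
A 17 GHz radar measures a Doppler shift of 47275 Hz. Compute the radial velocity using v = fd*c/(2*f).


v = 47275 * 3e8 / (2 * 17000000000.0) = 417.1 m/s

417.1 m/s


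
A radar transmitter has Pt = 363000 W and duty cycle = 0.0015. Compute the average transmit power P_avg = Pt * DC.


P_avg = 363000 * 0.0015 = 544.5 W

544.5 W


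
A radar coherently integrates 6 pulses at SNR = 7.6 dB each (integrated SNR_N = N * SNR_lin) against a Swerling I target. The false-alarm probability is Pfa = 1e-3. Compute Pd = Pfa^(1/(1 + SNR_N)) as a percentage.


SNR_lin = 10^(7.6/10) = 5.7544
SNR_N = 6 * 5.7544 = 34.5264
1/(1 + SNR_N) = 1/35.5264 = 0.0281481
Pd = (1e-3)^0.0281481 = 0.8233
Pd = 82.3%

82.3%


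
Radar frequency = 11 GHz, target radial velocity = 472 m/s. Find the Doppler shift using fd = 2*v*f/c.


fd = 2 * 472 * 11000000000.0 / 3e8 = 34613.3 Hz

34613.3 Hz


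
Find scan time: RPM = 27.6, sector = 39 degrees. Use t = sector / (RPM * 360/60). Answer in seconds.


t = 39 / (27.6 * 360) * 60 = 0.24 s

0.24 s


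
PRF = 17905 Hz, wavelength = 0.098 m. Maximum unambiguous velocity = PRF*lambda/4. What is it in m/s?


V_ua = 17905 * 0.098 / 4 = 438.7 m/s

438.7 m/s


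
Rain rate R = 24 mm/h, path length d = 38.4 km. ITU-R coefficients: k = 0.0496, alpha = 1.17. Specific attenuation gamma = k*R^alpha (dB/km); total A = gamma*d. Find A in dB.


gamma = 0.0496 * 24^1.17 = 2.043284 dB/km
A = 2.043284 * 38.4 = 78.46 dB

78.46 dB


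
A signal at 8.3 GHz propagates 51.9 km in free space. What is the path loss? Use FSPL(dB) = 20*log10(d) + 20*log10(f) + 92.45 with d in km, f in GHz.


20*log10(51.9) = 34.3
20*log10(8.3) = 18.38
FSPL = 145.1 dB

145.1 dB


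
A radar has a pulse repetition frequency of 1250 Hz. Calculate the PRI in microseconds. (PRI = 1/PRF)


PRI = 1/1250 = 0.0008 s = 800.0 us

800.0 us


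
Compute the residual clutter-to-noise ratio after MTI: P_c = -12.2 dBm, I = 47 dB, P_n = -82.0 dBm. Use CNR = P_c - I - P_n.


CNR = -12.2 - 47 - (-82.0) = 22.8 dB

22.8 dB


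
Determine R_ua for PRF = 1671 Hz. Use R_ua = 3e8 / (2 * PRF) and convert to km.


R_ua = 3e8 / (2 * 1671) = 89766.6 m = 89.8 km

89.8 km


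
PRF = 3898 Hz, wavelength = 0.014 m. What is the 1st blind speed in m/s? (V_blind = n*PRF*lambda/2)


V_blind = 1 * 3898 * 0.014 / 2 = 27.3 m/s

27.3 m/s


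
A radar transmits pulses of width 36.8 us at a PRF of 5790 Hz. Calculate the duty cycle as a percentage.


DC = 36.8e-6 * 5790 * 100 = 21.31%

21.31%


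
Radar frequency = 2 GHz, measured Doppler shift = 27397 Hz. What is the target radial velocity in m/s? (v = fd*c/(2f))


v = 27397 * 3e8 / (2 * 2000000000.0) = 2054.8 m/s

2054.8 m/s


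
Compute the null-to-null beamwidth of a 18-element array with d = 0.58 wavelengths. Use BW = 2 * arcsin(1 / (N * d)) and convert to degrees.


1/(N*d) = 1/(18*0.58) = 0.095785
BW = 2*arcsin(0.095785) = 11.0 degrees

11.0 degrees


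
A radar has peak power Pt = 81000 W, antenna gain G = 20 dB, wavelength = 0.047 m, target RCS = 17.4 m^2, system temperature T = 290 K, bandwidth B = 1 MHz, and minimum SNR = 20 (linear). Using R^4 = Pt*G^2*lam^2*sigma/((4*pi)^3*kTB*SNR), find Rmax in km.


G_lin = 10^(20/10) = 100.0
R^4 = 81000 * 100.0^2 * 0.047^2 * 17.4 / ((4*pi)^3 * 1.38e-23 * 290 * 1000000.0 * 20)
R^4 = 1.96017e17 m^4
R_max = (1.96017e17)^(1/4) = 21041.3 m = 21.0 km

21.0 km


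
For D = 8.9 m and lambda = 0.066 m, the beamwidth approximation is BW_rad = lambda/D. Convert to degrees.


BW_rad = 0.066 / 8.9 = 0.007416
BW_deg = 0.42 degrees

0.42 degrees


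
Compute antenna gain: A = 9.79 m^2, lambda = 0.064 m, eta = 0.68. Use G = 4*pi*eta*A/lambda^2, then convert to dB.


G_linear = 4*pi*0.68*9.79/0.064^2 = 20424.03
G_dB = 10*log10(20424.03) = 43.1 dB

43.1 dB


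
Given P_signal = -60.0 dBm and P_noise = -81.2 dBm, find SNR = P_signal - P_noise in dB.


SNR = -60.0 - (-81.2) = 21.2 dB

21.2 dB


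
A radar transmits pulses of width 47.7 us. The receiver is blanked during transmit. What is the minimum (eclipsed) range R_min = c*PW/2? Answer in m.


R_min = 3e8 * 47.7e-6 / 2 = 7155.0 m

7155.0 m


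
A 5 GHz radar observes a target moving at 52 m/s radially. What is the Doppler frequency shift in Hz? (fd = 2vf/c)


fd = 2 * 52 * 5000000000.0 / 3e8 = 1733.3 Hz

1733.3 Hz


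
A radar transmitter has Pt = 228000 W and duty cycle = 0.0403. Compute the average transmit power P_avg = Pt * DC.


P_avg = 228000 * 0.0403 = 9188.4 W

9188.4 W


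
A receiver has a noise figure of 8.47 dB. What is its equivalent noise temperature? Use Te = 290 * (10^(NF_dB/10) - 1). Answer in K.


NF_lin = 10^(8.47/10) = 7.030723
Te = 290 * (7.030723 - 1) = 1748.9 K

1748.9 K


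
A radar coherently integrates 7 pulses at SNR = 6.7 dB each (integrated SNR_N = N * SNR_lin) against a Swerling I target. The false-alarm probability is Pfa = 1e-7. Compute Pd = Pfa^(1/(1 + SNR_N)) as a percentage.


SNR_lin = 10^(6.7/10) = 4.67735
SNR_N = 7 * 4.67735 = 32.74145
1/(1 + SNR_N) = 1/33.74145 = 0.0296371
Pd = (1e-7)^0.0296371 = 0.62021
Pd = 62.0%

62.0%


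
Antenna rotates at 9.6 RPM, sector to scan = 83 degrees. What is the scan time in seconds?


t = 83 / (9.6 * 360) * 60 = 1.44 s

1.44 s


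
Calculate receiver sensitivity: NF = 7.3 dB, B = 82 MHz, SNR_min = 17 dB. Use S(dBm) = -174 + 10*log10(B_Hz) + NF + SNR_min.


10*log10(82000000.0) = 79.14
S = -174 + 79.14 + 7.3 + 17 = -70.6 dBm

-70.6 dBm


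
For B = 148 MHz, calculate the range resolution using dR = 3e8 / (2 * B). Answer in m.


dR = 3e8 / (2 * 148000000.0) = 1.01 m

1.01 m


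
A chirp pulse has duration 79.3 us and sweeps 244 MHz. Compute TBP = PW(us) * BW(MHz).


TBP = 79.3 * 244 = 19349.2

19349.2


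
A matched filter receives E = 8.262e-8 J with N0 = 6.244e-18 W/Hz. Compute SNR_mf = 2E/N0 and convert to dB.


SNR_lin = 2 * 8.262e-8 / 6.244e-18 = 2.646e10
SNR_dB = 10*log10(2.646e10) = 104.2 dB

104.2 dB


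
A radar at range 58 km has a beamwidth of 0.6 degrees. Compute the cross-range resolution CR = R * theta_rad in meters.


BW_rad = 0.010471976
CR = 58000 * 0.010471976 = 607.4 m

607.4 m


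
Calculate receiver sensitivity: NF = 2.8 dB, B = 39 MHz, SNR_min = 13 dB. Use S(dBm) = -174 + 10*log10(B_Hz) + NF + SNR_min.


10*log10(39000000.0) = 75.91
S = -174 + 75.91 + 2.8 + 13 = -82.3 dBm

-82.3 dBm


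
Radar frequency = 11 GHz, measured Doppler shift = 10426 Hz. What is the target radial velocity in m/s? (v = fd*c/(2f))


v = 10426 * 3e8 / (2 * 11000000000.0) = 142.2 m/s

142.2 m/s


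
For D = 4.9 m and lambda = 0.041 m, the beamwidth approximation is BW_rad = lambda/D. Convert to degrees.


BW_rad = 0.041 / 4.9 = 0.008367
BW_deg = 0.48 degrees

0.48 degrees


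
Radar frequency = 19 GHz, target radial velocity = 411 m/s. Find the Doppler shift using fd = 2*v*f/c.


fd = 2 * 411 * 19000000000.0 / 3e8 = 52060.0 Hz

52060.0 Hz


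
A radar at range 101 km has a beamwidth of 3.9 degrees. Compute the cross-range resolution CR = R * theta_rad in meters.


BW_rad = 0.068067841
CR = 101000 * 0.068067841 = 6874.9 m

6874.9 m


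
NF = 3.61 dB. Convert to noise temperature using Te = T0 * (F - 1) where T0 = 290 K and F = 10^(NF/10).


NF_lin = 10^(3.61/10) = 2.296149
Te = 290 * (2.296149 - 1) = 375.9 K

375.9 K


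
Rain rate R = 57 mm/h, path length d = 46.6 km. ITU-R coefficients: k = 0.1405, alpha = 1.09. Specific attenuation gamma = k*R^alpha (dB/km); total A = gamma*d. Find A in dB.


gamma = 0.1405 * 57^1.09 = 11.523381 dB/km
A = 11.523381 * 46.6 = 536.99 dB

536.99 dB


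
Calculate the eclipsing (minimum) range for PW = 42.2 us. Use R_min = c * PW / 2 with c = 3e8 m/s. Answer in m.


R_min = 3e8 * 42.2e-6 / 2 = 6330.0 m

6330.0 m


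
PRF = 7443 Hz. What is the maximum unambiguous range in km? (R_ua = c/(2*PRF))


R_ua = 3e8 / (2 * 7443) = 20153.2 m = 20.2 km

20.2 km


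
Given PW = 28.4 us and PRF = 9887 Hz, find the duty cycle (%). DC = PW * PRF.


DC = 28.4e-6 * 9887 * 100 = 28.08%

28.08%


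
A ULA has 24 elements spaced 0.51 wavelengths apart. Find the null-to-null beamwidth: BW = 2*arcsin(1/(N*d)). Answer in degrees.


1/(N*d) = 1/(24*0.51) = 0.081699
BW = 2*arcsin(0.081699) = 9.4 degrees

9.4 degrees


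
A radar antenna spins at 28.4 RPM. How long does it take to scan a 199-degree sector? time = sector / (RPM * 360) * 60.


t = 199 / (28.4 * 360) * 60 = 1.17 s

1.17 s


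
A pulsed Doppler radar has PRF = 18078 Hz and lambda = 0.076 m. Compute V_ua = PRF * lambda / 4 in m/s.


V_ua = 18078 * 0.076 / 4 = 343.5 m/s

343.5 m/s


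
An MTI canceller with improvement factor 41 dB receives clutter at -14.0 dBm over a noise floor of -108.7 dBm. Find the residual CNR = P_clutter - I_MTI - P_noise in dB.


CNR = -14.0 - 41 - (-108.7) = 53.7 dB

53.7 dB


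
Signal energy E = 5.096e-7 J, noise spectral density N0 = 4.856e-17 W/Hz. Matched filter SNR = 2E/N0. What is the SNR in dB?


SNR_lin = 2 * 5.096e-7 / 4.856e-17 = 2.099e10
SNR_dB = 10*log10(2.099e10) = 103.2 dB

103.2 dB


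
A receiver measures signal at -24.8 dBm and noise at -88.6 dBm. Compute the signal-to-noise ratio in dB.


SNR = -24.8 - (-88.6) = 63.8 dB

63.8 dB


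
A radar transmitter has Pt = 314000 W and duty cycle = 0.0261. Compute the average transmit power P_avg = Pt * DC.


P_avg = 314000 * 0.0261 = 8195.4 W

8195.4 W


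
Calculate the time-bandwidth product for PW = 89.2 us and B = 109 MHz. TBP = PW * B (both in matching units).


TBP = 89.2 * 109 = 9722.8

9722.8


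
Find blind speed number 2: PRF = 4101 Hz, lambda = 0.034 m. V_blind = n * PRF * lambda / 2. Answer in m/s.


V_blind = 2 * 4101 * 0.034 / 2 = 139.4 m/s

139.4 m/s


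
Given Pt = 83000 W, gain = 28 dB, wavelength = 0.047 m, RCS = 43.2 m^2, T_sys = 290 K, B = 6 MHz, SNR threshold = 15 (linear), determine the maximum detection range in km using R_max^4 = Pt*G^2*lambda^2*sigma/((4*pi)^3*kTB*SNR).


G_lin = 10^(28/10) = 630.957344
R^4 = 83000 * 630.957344^2 * 0.047^2 * 43.2 / ((4*pi)^3 * 1.38e-23 * 290 * 6000000.0 * 15)
R^4 = 4.41172e18 m^4
R_max = (4.41172e18)^(1/4) = 45830.2 m = 45.8 km

45.8 km


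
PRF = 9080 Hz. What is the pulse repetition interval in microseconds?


PRI = 1/9080 = 0.0001101322 s = 110.1 us

110.1 us


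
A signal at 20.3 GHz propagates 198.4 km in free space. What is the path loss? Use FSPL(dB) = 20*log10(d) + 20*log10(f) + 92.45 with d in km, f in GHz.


20*log10(198.4) = 45.95
20*log10(20.3) = 26.15
FSPL = 164.6 dB

164.6 dB


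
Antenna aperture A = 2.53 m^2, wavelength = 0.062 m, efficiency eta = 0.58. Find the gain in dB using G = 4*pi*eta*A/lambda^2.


G_linear = 4*pi*0.58*2.53/0.062^2 = 4797.06
G_dB = 10*log10(4797.06) = 36.8 dB

36.8 dB


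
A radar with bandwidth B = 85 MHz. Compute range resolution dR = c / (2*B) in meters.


dR = 3e8 / (2 * 85000000.0) = 1.76 m

1.76 m


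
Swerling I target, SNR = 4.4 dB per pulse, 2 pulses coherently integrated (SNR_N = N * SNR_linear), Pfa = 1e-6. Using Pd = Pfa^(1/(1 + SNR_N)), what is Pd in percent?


SNR_lin = 10^(4.4/10) = 2.75423
SNR_N = 2 * 2.75423 = 5.50846
1/(1 + SNR_N) = 1/6.50846 = 0.1536462
Pd = (1e-6)^0.1536462 = 0.11971
Pd = 12.0%

12.0%


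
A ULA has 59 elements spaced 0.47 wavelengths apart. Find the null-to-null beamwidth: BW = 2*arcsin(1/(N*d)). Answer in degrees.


1/(N*d) = 1/(59*0.47) = 0.036062
BW = 2*arcsin(0.036062) = 4.1 degrees

4.1 degrees


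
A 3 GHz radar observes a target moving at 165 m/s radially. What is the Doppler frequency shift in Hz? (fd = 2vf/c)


fd = 2 * 165 * 3000000000.0 / 3e8 = 3300.0 Hz

3300.0 Hz


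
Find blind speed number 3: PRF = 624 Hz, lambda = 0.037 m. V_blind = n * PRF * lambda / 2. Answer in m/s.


V_blind = 3 * 624 * 0.037 / 2 = 34.6 m/s

34.6 m/s


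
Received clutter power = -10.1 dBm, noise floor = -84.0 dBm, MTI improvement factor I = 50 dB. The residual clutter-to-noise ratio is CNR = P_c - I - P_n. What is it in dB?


CNR = -10.1 - 50 - (-84.0) = 23.9 dB

23.9 dB


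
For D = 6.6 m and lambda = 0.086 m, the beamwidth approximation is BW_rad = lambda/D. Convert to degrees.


BW_rad = 0.086 / 6.6 = 0.01303
BW_deg = 0.75 degrees

0.75 degrees


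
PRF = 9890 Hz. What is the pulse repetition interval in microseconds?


PRI = 1/9890 = 0.0001011122 s = 101.1 us

101.1 us


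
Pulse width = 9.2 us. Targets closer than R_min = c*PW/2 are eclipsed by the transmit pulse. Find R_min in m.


R_min = 3e8 * 9.2e-6 / 2 = 1380.0 m

1380.0 m


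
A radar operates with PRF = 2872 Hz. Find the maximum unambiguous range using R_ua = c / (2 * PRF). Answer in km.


R_ua = 3e8 / (2 * 2872) = 52228.4 m = 52.2 km

52.2 km


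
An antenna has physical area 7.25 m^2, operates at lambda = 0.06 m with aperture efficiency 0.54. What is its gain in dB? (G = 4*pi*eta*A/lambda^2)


G_linear = 4*pi*0.54*7.25/0.06^2 = 13665.93
G_dB = 10*log10(13665.93) = 41.4 dB

41.4 dB


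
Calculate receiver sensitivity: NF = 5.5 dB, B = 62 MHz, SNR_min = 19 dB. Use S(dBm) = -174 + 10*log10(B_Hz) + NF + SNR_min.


10*log10(62000000.0) = 77.92
S = -174 + 77.92 + 5.5 + 19 = -71.6 dBm

-71.6 dBm


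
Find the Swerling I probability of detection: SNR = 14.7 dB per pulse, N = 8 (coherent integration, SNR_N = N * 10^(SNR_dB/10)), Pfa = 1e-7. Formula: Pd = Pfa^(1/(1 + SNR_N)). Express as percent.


SNR_lin = 10^(14.7/10) = 29.51209
SNR_N = 8 * 29.51209 = 236.09672
1/(1 + SNR_N) = 1/237.09672 = 0.0042177
Pd = (1e-7)^0.0042177 = 0.93428
Pd = 93.4%

93.4%


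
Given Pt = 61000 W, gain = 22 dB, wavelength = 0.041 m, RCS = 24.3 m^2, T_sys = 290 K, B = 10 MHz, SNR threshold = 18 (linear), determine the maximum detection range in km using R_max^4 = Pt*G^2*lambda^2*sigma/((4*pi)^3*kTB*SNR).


G_lin = 10^(22/10) = 158.489319
R^4 = 61000 * 158.489319^2 * 0.041^2 * 24.3 / ((4*pi)^3 * 1.38e-23 * 290 * 10000000.0 * 18)
R^4 = 4.37849e16 m^4
R_max = (4.37849e16)^(1/4) = 14465.4 m = 14.5 km

14.5 km


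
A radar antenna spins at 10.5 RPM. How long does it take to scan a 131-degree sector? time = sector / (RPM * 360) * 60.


t = 131 / (10.5 * 360) * 60 = 2.08 s

2.08 s


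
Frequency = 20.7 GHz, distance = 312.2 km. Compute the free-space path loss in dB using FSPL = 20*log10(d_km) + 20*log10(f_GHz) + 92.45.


20*log10(312.2) = 49.89
20*log10(20.7) = 26.32
FSPL = 168.7 dB

168.7 dB


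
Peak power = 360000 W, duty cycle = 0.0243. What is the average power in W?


P_avg = 360000 * 0.0243 = 8748.0 W

8748.0 W


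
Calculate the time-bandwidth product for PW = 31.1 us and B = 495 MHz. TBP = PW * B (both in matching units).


TBP = 31.1 * 495 = 15394.5

15394.5


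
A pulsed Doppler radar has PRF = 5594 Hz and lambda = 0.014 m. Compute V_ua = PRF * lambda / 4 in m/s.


V_ua = 5594 * 0.014 / 4 = 19.6 m/s

19.6 m/s


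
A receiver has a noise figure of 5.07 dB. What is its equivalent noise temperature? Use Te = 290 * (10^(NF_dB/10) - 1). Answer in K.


NF_lin = 10^(5.07/10) = 3.213661
Te = 290 * (3.213661 - 1) = 642.0 K

642.0 K


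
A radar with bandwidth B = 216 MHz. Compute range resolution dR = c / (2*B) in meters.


dR = 3e8 / (2 * 216000000.0) = 0.69 m

0.69 m


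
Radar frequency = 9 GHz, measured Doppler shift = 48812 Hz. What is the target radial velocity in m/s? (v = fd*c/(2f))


v = 48812 * 3e8 / (2 * 9000000000.0) = 813.5 m/s

813.5 m/s


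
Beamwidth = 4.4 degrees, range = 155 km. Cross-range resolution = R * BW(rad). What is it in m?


BW_rad = 0.076794487
CR = 155000 * 0.076794487 = 11903.1 m

11903.1 m


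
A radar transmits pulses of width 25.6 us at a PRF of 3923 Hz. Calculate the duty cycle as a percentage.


DC = 25.6e-6 * 3923 * 100 = 10.04%

10.04%


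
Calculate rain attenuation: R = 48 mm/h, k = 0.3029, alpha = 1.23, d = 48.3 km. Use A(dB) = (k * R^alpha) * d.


gamma = 0.3029 * 48^1.23 = 35.41816 dB/km
A = 35.41816 * 48.3 = 1710.7 dB

1710.7 dB


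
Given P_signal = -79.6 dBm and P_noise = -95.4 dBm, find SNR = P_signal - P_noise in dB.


SNR = -79.6 - (-95.4) = 15.8 dB

15.8 dB


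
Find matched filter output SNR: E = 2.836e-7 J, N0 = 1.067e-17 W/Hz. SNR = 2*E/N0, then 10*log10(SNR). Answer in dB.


SNR_lin = 2 * 2.836e-7 / 1.067e-17 = 5.316e10
SNR_dB = 10*log10(5.316e10) = 107.3 dB

107.3 dB


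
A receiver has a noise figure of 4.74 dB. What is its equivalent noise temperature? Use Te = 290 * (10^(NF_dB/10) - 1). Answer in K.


NF_lin = 10^(4.74/10) = 2.978516
Te = 290 * (2.978516 - 1) = 573.8 K

573.8 K


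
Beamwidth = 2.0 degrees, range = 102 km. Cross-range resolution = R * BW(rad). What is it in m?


BW_rad = 0.034906585
CR = 102000 * 0.034906585 = 3560.5 m

3560.5 m


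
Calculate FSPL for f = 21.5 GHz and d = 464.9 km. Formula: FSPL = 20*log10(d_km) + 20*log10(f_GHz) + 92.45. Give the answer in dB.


20*log10(464.9) = 53.35
20*log10(21.5) = 26.65
FSPL = 172.4 dB

172.4 dB


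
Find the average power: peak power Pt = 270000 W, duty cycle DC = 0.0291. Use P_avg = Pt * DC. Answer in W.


P_avg = 270000 * 0.0291 = 7857.0 W

7857.0 W


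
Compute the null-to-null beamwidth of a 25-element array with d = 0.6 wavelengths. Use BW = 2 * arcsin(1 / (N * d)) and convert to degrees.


1/(N*d) = 1/(25*0.6) = 0.066667
BW = 2*arcsin(0.066667) = 7.6 degrees

7.6 degrees


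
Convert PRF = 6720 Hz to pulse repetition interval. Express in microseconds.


PRI = 1/6720 = 0.0001488095 s = 148.8 us

148.8 us


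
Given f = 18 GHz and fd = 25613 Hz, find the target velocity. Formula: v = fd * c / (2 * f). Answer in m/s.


v = 25613 * 3e8 / (2 * 18000000000.0) = 213.4 m/s

213.4 m/s


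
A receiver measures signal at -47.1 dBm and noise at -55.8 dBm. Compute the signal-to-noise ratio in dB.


SNR = -47.1 - (-55.8) = 8.7 dB

8.7 dB


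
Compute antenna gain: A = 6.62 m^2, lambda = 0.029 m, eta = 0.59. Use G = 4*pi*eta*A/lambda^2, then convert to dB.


G_linear = 4*pi*0.59*6.62/0.029^2 = 58361.15
G_dB = 10*log10(58361.15) = 47.7 dB

47.7 dB


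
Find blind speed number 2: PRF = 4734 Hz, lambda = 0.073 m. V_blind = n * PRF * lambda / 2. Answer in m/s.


V_blind = 2 * 4734 * 0.073 / 2 = 345.6 m/s

345.6 m/s


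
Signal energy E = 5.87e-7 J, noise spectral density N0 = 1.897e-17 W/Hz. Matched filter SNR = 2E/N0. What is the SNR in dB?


SNR_lin = 2 * 5.87e-7 / 1.897e-17 = 6.189e10
SNR_dB = 10*log10(6.189e10) = 107.9 dB

107.9 dB


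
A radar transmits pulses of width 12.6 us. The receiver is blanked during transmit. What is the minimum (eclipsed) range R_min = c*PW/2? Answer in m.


R_min = 3e8 * 12.6e-6 / 2 = 1890.0 m

1890.0 m


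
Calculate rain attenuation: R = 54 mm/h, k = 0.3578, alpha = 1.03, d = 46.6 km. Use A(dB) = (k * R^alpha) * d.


gamma = 0.3578 * 54^1.03 = 21.777394 dB/km
A = 21.777394 * 46.6 = 1014.83 dB

1014.83 dB


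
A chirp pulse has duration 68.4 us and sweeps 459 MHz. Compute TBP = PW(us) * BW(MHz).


TBP = 68.4 * 459 = 31395.6

31395.6


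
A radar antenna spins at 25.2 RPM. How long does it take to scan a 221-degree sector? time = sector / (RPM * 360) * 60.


t = 221 / (25.2 * 360) * 60 = 1.46 s

1.46 s


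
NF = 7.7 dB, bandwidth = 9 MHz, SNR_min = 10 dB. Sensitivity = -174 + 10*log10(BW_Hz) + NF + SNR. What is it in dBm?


10*log10(9000000.0) = 69.54
S = -174 + 69.54 + 7.7 + 10 = -86.8 dBm

-86.8 dBm


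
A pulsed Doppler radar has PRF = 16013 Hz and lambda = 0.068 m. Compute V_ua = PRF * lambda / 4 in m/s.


V_ua = 16013 * 0.068 / 4 = 272.2 m/s

272.2 m/s


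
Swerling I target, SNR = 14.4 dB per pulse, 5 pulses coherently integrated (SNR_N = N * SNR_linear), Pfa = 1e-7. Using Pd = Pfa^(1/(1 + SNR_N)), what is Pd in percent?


SNR_lin = 10^(14.4/10) = 27.54229
SNR_N = 5 * 27.54229 = 137.71145
1/(1 + SNR_N) = 1/138.71145 = 0.0072092
Pd = (1e-7)^0.0072092 = 0.8903
Pd = 89.0%

89.0%


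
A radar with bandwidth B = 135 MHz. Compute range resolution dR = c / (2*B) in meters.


dR = 3e8 / (2 * 135000000.0) = 1.11 m

1.11 m


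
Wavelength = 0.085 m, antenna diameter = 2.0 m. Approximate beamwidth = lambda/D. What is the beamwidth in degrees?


BW_rad = 0.085 / 2.0 = 0.0425
BW_deg = 2.44 degrees

2.44 degrees


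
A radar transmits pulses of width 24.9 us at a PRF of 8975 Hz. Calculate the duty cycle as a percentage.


DC = 24.9e-6 * 8975 * 100 = 22.35%

22.35%


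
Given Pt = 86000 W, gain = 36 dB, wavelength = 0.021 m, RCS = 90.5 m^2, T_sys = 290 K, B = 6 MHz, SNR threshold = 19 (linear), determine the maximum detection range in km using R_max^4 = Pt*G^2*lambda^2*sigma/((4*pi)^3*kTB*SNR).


G_lin = 10^(36/10) = 3981.071706
R^4 = 86000 * 3981.071706^2 * 0.021^2 * 90.5 / ((4*pi)^3 * 1.38e-23 * 290 * 6000000.0 * 19)
R^4 = 6.00861e19 m^4
R_max = (6.00861e19)^(1/4) = 88042.7 m = 88.0 km

88.0 km


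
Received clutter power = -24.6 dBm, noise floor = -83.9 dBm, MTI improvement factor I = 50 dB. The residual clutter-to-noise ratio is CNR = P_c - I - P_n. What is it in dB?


CNR = -24.6 - 50 - (-83.9) = 9.3 dB

9.3 dB


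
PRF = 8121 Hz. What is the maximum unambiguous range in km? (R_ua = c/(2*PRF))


R_ua = 3e8 / (2 * 8121) = 18470.6 m = 18.5 km

18.5 km


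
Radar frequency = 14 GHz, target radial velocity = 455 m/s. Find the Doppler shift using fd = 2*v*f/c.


fd = 2 * 455 * 14000000000.0 / 3e8 = 42466.7 Hz

42466.7 Hz


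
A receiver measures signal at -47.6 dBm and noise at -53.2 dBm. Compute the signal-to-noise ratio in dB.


SNR = -47.6 - (-53.2) = 5.6 dB

5.6 dB


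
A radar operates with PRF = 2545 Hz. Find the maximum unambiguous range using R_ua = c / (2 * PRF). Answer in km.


R_ua = 3e8 / (2 * 2545) = 58939.1 m = 58.9 km

58.9 km


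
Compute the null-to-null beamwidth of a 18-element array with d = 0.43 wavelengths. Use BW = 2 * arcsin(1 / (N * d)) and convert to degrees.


1/(N*d) = 1/(18*0.43) = 0.129199
BW = 2*arcsin(0.129199) = 14.8 degrees

14.8 degrees


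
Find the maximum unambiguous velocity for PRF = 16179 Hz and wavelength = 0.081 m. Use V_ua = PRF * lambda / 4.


V_ua = 16179 * 0.081 / 4 = 327.6 m/s

327.6 m/s


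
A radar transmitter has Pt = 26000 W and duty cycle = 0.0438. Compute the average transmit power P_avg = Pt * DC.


P_avg = 26000 * 0.0438 = 1138.8 W

1138.8 W


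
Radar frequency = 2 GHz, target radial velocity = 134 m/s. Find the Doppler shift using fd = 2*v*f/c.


fd = 2 * 134 * 2000000000.0 / 3e8 = 1786.7 Hz

1786.7 Hz


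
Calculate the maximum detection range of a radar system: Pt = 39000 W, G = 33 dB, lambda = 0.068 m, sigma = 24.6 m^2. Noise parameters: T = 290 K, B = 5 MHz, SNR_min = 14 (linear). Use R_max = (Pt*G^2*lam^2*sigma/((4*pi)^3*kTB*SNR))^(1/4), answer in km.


G_lin = 10^(33/10) = 1995.262315
R^4 = 39000 * 1995.262315^2 * 0.068^2 * 24.6 / ((4*pi)^3 * 1.38e-23 * 290 * 5000000.0 * 14)
R^4 = 3.17697e19 m^4
R_max = (3.17697e19)^(1/4) = 75076.4 m = 75.1 km

75.1 km


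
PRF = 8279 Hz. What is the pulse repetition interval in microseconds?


PRI = 1/8279 = 0.0001207875 s = 120.8 us

120.8 us


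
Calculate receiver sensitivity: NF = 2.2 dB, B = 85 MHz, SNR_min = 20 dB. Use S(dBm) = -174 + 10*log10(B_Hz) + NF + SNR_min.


10*log10(85000000.0) = 79.29
S = -174 + 79.29 + 2.2 + 20 = -72.5 dBm

-72.5 dBm


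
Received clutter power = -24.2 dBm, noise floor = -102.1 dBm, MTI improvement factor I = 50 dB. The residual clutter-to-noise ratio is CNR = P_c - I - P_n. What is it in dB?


CNR = -24.2 - 50 - (-102.1) = 27.9 dB

27.9 dB


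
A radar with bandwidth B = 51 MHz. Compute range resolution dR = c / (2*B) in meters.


dR = 3e8 / (2 * 51000000.0) = 2.94 m

2.94 m


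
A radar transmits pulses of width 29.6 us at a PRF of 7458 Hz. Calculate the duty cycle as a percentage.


DC = 29.6e-6 * 7458 * 100 = 22.08%

22.08%


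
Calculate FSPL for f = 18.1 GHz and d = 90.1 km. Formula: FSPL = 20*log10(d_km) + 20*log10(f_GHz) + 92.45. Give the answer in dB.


20*log10(90.1) = 39.09
20*log10(18.1) = 25.15
FSPL = 156.7 dB

156.7 dB


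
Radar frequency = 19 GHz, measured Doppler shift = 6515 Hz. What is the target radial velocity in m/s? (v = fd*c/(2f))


v = 6515 * 3e8 / (2 * 19000000000.0) = 51.4 m/s

51.4 m/s


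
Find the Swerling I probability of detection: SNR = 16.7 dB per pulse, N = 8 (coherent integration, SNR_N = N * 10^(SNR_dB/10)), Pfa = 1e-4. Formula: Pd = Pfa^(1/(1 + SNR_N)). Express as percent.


SNR_lin = 10^(16.7/10) = 46.77351
SNR_N = 8 * 46.77351 = 374.18808
1/(1 + SNR_N) = 1/375.18808 = 0.0026653
Pd = (1e-4)^0.0026653 = 0.97575
Pd = 97.6%

97.6%


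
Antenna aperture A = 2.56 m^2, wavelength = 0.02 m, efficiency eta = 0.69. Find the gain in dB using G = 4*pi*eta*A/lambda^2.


G_linear = 4*pi*0.69*2.56/0.02^2 = 55493.09
G_dB = 10*log10(55493.09) = 47.4 dB

47.4 dB


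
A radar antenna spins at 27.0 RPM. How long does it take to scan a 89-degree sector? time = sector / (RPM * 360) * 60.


t = 89 / (27.0 * 360) * 60 = 0.55 s

0.55 s


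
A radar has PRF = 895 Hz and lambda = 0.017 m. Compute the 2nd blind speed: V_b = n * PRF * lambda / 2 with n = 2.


V_blind = 2 * 895 * 0.017 / 2 = 15.2 m/s

15.2 m/s


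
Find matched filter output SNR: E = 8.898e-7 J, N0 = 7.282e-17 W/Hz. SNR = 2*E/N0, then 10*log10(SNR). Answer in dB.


SNR_lin = 2 * 8.898e-7 / 7.282e-17 = 2.444e10
SNR_dB = 10*log10(2.444e10) = 103.9 dB

103.9 dB


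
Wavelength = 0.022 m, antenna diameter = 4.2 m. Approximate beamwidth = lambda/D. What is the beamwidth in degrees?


BW_rad = 0.022 / 4.2 = 0.005238
BW_deg = 0.3 degrees

0.3 degrees


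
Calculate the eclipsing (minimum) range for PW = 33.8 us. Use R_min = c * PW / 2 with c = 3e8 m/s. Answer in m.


R_min = 3e8 * 33.8e-6 / 2 = 5070.0 m

5070.0 m


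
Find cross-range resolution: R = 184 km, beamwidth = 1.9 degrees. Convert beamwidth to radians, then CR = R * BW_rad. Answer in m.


BW_rad = 0.033161256
CR = 184000 * 0.033161256 = 6101.7 m

6101.7 m


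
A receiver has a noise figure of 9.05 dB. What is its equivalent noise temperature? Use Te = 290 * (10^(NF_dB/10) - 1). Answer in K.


NF_lin = 10^(9.05/10) = 8.035261
Te = 290 * (8.035261 - 1) = 2040.2 K

2040.2 K


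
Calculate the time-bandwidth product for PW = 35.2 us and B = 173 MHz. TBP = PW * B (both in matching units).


TBP = 35.2 * 173 = 6089.6

6089.6


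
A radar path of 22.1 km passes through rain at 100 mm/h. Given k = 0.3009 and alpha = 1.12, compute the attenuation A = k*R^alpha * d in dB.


gamma = 0.3009 * 100^1.12 = 52.290427 dB/km
A = 52.290427 * 22.1 = 1155.62 dB

1155.62 dB


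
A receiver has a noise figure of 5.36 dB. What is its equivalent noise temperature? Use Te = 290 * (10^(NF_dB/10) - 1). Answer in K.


NF_lin = 10^(5.36/10) = 3.435579
Te = 290 * (3.435579 - 1) = 706.3 K

706.3 K


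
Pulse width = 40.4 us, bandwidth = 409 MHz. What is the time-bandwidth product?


TBP = 40.4 * 409 = 16523.6

16523.6


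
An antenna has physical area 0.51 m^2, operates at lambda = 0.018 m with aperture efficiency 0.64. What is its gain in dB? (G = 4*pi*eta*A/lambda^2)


G_linear = 4*pi*0.64*0.51/0.018^2 = 12659.45
G_dB = 10*log10(12659.45) = 41.0 dB

41.0 dB


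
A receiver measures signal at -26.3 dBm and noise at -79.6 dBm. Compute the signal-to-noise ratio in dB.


SNR = -26.3 - (-79.6) = 53.3 dB

53.3 dB


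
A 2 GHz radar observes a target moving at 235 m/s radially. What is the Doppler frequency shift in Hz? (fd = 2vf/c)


fd = 2 * 235 * 2000000000.0 / 3e8 = 3133.3 Hz

3133.3 Hz


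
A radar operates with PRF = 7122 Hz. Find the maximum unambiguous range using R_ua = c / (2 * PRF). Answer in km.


R_ua = 3e8 / (2 * 7122) = 21061.5 m = 21.1 km

21.1 km
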